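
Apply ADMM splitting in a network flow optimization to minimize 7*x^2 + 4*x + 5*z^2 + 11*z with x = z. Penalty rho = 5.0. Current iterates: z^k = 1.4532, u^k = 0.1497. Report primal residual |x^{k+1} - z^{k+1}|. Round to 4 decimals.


ADMM iteration with rho = 5.0, z^k = 1.4532, u^k = 0.1497
Step 1: x-update.
Minimize 7*x^2 + 4*x + (5.0/2)*(x - 1.4532 + 0.1497)^2
FOC: (2*7 + 5.0)*x = -4 + 5.0*(1.4532 - 0.1497)
x^{k+1} = 0.1325
Step 2: z-update.
Minimize 5*z^2 + 11*z + (5.0/2)*(0.1325 - z + 0.1497)^2
FOC: (2*5 + 5.0)*z = -11 + 5.0*(0.1325 + 0.1497)
z^{k+1} = -0.6393
Step 3: u-update.
u^{k+1} = 0.1497 + 0.1325 + 0.6393 = 0.9215
Step 4: Primal residual = |0.1325 + 0.6393| = 0.7718


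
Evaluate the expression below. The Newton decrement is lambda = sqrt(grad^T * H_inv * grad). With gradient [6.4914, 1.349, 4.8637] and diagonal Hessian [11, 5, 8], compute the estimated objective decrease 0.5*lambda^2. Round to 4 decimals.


Step 1: H is diagonal, so H^(-1) * g = [0.5901, 0.2698, 0.608].
Step 2: g^T H^(-1) g = sum_i g_i^2 / H_ii
  = (6.4914)^2/11 + (1.349)^2/5 + (4.8637)^2/8
  = 3.8308 + 0.364 + 2.9569 = 7.1517
Step 3: Objective decrease = 0.5 * g^T H^(-1) g = 3.5758


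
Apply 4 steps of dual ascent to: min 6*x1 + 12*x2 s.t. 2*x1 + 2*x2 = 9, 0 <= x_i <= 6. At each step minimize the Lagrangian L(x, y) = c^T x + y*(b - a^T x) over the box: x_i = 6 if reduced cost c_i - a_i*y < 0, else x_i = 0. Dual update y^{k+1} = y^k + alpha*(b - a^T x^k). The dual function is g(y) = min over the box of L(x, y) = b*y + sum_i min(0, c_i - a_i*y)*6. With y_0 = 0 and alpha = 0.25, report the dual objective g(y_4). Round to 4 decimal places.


Dual ascent for LP: min 6*x1 + 12*x2, 2*x1 + 2*x2 = 9, 0 <= x_i <= 6
Step 1: y^k = 0.0, reduced costs: (6.0, 12.0)
  x^k = (0.0, 0.0), subgradient = b - a^T x = 9.0
  y^{k+1} = 0.0 + 0.25*9.0 = 2.25
Step 2: y^k = 2.25, reduced costs: (1.5, 7.5)
  x^k = (0.0, 0.0), subgradient = b - a^T x = 9.0
  y^{k+1} = 2.25 + 0.25*9.0 = 4.5
Step 3: y^k = 4.5, reduced costs: (-3.0, 3.0)
  x^k = (6.0, 0.0), subgradient = b - a^T x = -3.0
  y^{k+1} = 4.5 + 0.25*-3.0 = 3.75
Step 4: y^k = 3.75, reduced costs: (-1.5, 4.5)
  x^k = (6.0, 0.0), subgradient = b - a^T x = -3.0
  y^{k+1} = 3.75 + 0.25*-3.0 = 3.0
Dual objective at y_4 = 3.0: reduced costs (0.0, 6.0), box minimizer x = (0.0, 0.0)
g(y_4) = b*y + (c1 - a1*y)*x1 + (c2 - a2*y)*x2 = 9*3.0 + 0.0*0.0 + 6.0*0.0 = 27.0 + 0.0 + 0.0 = 27.0


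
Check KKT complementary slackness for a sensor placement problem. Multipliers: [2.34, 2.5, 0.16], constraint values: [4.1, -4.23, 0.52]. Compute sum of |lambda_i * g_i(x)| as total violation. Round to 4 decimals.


KKT complementary slackness check:
lambda_1 * g_1 = 2.34 * 4.1 = 9.594
lambda_2 * g_2 = 2.5 * -4.23 = -10.575
lambda_3 * g_3 = 0.16 * 0.52 = 0.0832
Total violation = 9.594 + 10.575 + 0.0832 = 20.2522


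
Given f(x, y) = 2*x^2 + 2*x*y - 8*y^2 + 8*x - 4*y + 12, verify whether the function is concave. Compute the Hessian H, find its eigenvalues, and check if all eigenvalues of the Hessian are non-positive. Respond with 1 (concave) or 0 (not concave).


The Hessian of f(x,y) = 2*x^2 + 2*x*y - 8*y^2 + 8*x - 4*y + 12 is:
H = [[4, 2], [2, -16]]
Trace = 4 - 16 = -12
Determinant = 4*-16 - (2)^2 = -68
Discriminant = (-12)^2 - 4*-68 = 416.0
Eigenvalues: lambda_1 = -16.198, lambda_2 = 4.198
The function is not concave.

0


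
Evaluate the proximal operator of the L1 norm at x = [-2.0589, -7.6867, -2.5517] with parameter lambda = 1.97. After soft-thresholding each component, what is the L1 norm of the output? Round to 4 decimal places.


Soft-thresholding with lambda = 1.97:
prox(-2.0589) = sign(-2.0589)*max(|-2.0589| - 1.97, 0) = -0.0889
prox(-7.6867) = sign(-7.6867)*max(|-7.6867| - 1.97, 0) = -5.7167
prox(-2.5517) = sign(-2.5517)*max(|-2.5517| - 1.97, 0) = -0.5817
prox(x) = [-0.0889, -5.7167, -0.5817]
||prox(x)||_1 = 0.0889 + 5.7167 + 0.5817 = 6.3873


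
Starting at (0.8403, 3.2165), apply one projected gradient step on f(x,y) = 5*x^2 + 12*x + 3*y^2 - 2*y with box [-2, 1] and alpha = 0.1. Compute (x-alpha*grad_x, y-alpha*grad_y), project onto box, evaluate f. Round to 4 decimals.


Step 1: Compute gradient at (0.8403, 3.2165).
grad_x = 2*5*0.8403 + 12 = 20.403
grad_y = 2*3*3.2165 - 2 = 17.299
Step 2: Gradient step.
x_raw = 0.8403 - 0.1*20.403 = -1.2
y_raw = 3.2165 - 0.1*17.299 = 1.4866
Step 3: Project onto [-2, 1].
x_proj = clip(-1.2) = -1.2
y_proj = clip(1.4866) = 1.0
Step 4: Evaluate f.
f(-1.2, 1.0) = -6.2


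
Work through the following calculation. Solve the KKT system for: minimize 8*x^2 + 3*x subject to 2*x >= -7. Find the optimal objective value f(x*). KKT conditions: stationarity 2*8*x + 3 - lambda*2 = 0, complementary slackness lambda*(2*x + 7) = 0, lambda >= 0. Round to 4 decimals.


Step 1: Try lambda = 0 (constraint inactive).
Stationarity: 2*8*x + 3 = 0
x* = -3/(2*8) = -0.1875
Check constraint: 2*-0.1875 = -0.375 >= -7 -- satisfied.
Step 2: Compute optimal value.
f(x*) = 8*(-0.1875)^2 + 3*(-0.1875) = -0.2813


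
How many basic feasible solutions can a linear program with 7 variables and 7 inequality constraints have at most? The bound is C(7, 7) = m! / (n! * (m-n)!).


Each vertex corresponds to some choice of n active constraints out of m, so the number of vertices is at most C(m, n) = m! / (n!(m-n)!).
m = 7, n = 7
Numerator: 7 * 6 * 5 * 4 * 3 * 2 * 1
Denominator: 7! = 5040
C(7, 7) = 1


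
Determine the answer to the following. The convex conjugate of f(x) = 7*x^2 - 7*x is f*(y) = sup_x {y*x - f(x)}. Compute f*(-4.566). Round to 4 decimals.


f*(y) = sup_x {y*x - a*x^2 - b*x} = sup_x {(y-b)*x - a*x^2}
FOC: (y - b) - 2a*x = 0 => x* = (y - b)/(2a)
x* = (-4.566 + 7)/(2*7) = 0.1739
f*(-4.566) = (y-b)^2/(4a) = (-4.566 + 7)^2/(4*7)
= 5.9244/28 = 0.2116


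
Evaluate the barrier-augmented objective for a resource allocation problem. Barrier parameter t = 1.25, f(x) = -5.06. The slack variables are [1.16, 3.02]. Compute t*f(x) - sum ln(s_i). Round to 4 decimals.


Step 1: Compute log-barrier.
ln values: [0.1484, 1.1053]
phi = -(0.1484 + 1.1053) = -1.2537
Step 2: Compute augmented objective.
t*f(x) = 1.25*-5.06 = -6.325
Total = -6.325 - 1.2537 = -7.5787


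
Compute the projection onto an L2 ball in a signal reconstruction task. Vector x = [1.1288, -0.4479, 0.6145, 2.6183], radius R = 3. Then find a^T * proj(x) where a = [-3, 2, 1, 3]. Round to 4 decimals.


Step 1: Compute ||x|| (intermediates to 6 decimals).
||x|| = sqrt(1.1288^2 + (-0.4479)^2 + 0.6145^2 + 2.6183^2) = 2.950917
Step 2: Project.
Since ||x|| <= R, proj = x (no scaling needed).
proj(x) = [1.1288, -0.4479, 0.6145, 2.6183]
Step 3: Dot product.
a^T * proj(x) = -3*1.1288 + 2*(-0.4479) + 1*0.6145 + 3*2.6183 = 4.1872


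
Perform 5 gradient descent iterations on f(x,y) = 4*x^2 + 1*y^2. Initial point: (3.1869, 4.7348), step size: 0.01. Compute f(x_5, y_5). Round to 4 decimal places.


Gradient descent on f(x,y) = 4*x^2 + 1*y^2.
Starting point: (3.1869, 4.7348), alpha = 0.01
Step 1: grad_x = 2*4*3.1869 = 25.4952, grad_y = 2*1*4.7348 = 9.4696
  x_1 = 3.1869 - 0.01*25.4952 = 2.9319
  y_1 = 4.7348 - 0.01*9.4696 = 4.6401
Step 2: grad_x = 2*4*2.9319 = 23.4556, grad_y = 2*1*4.6401 = 9.2802
  x_2 = 2.9319 - 0.01*23.4556 = 2.6974
  y_2 = 4.6401 - 0.01*9.2802 = 4.5473
Step 3: grad_x = 2*4*2.6974 = 21.5791, grad_y = 2*1*4.5473 = 9.0946
  x_3 = 2.6974 - 0.01*21.5791 = 2.4816
  y_3 = 4.5473 - 0.01*9.0946 = 4.4564
Step 4: grad_x = 2*4*2.4816 = 19.8528, grad_y = 2*1*4.4564 = 8.9127
  x_4 = 2.4816 - 0.01*19.8528 = 2.2831
  y_4 = 4.4564 - 0.01*8.9127 = 4.3672
Step 5: grad_x = 2*4*2.2831 = 18.2646, grad_y = 2*1*4.3672 = 8.7345
  x_5 = 2.2831 - 0.01*18.2646 = 2.1004
  y_5 = 4.3672 - 0.01*8.7345 = 4.2799
f(2.1004, 4.2799) = 4*2.1004^2 + 1*4.2799^2 = 35.9646


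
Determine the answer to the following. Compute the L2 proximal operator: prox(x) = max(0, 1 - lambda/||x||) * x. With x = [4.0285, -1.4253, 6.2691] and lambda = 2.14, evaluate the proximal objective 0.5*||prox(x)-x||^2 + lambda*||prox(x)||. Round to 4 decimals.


Step 1: Compute ||x||.
||x|| = 7.587
Step 2: Compute scaling factor.
scale = max(0, 1 - 2.14/7.587) = 0.7179
Step 3: prox(x) = [2.8922, -1.0233, 4.5008]
||prox(x)|| = 5.447
Step 4: Proximal objective.
0.5*||prox-x||^2 = 2.2898
lambda*||prox|| = 11.6566
Total = 13.9463


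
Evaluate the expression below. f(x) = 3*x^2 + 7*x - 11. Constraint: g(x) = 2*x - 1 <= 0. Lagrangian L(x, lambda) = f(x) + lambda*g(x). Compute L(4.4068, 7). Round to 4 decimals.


Step 1: Evaluate f(x).
f(4.4068) = 3*4.4068^2 + 7*4.4068 - 11 = 78.1073
Step 2: Evaluate g(x).
g(4.4068) = 2*4.4068 - 1 = 7.8136
Step 3: Compute Lagrangian.
L = 78.1073 + 7*7.8136 = 132.8025


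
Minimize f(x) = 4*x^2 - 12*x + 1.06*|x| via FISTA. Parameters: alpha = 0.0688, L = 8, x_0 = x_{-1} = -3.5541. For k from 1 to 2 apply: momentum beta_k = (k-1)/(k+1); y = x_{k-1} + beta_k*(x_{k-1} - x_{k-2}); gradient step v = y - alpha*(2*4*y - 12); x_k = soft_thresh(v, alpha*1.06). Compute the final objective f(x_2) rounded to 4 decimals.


FISTA on f(x) = 4*x^2 - 12*x + 1.06*|x|
L = 8, alpha = 0.0688
Iteration 1: beta = 0.0, y = -3.5541 + 0.0*(-3.5541 + 3.5541) = -3.5541
  grad(y) = -40.4328, v = y - alpha*grad = -0.7723
  prox(v) = soft_thresh(-0.7723, 0.0729) = -0.6994
Iteration 2: beta = 0.3333, y = -0.6994 + 0.3333*(-0.6994 + 3.5541) = 0.2522
  grad(y) = -9.9826, v = y - alpha*grad = 0.939
  prox(v) = soft_thresh(0.939, 0.0729) = 0.866
f(x_2) = 4*0.866^2 - 12*0.866 + 1.06*|0.866| = -6.4744


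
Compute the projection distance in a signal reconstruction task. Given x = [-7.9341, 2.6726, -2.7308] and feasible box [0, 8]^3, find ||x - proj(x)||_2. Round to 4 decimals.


Project each component onto [0, 8].
clip(-7.9341) = 0.0, clip(2.6726) = 2.6726, clip(-2.7308) = 0.0
Projection = [0.0, 2.6726, 0.0]
Squared diffs: [62.9499, 0.0, 7.4573]
Distance = sqrt(70.4072) = 8.3909


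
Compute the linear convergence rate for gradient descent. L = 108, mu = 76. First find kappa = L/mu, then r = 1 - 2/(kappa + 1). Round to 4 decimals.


Step 1: Compute the condition number.
kappa = L/mu = 108/76 = 1.4211
Step 2: Compute the convergence rate.
r = 1 - 2/(kappa + 1) = 1 - 2*mu/(L + mu) = (L - mu)/(L + mu) = 32/184 = 0.1739


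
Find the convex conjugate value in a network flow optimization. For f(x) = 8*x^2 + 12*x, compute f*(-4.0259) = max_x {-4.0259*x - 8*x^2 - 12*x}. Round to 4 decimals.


f*(y) = sup_x {y*x - a*x^2 - b*x} = sup_x {(y-b)*x - a*x^2}
FOC: (y - b) - 2a*x = 0 => x* = (y - b)/(2a)
x* = (-4.0259 - 12)/(2*8) = -1.0016
f*(-4.0259) = (y-b)^2/(4a) = (-4.0259 - 12)^2/(4*8)
= 256.8295/32 = 8.0259


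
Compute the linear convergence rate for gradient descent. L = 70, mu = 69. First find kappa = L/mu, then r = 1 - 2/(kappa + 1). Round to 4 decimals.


Step 1: Compute the condition number.
kappa = L/mu = 70/69 = 1.0145
Step 2: Compute the convergence rate.
r = 1 - 2/(kappa + 1) = 1 - 2*mu/(L + mu) = (L - mu)/(L + mu) = 1/139 = 0.0072


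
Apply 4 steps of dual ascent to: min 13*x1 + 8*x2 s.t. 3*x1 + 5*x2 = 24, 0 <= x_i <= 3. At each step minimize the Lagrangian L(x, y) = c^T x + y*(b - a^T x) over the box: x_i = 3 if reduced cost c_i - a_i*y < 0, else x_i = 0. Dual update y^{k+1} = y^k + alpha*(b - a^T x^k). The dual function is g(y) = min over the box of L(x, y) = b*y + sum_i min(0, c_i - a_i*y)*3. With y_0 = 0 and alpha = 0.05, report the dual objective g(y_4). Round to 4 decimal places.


Dual ascent for LP: min 13*x1 + 8*x2, 3*x1 + 5*x2 = 24, 0 <= x_i <= 3
Step 1: y^k = 0.0, reduced costs: (13.0, 8.0)
  x^k = (0.0, 0.0), subgradient = b - a^T x = 24.0
  y^{k+1} = 0.0 + 0.05*24.0 = 1.2
Step 2: y^k = 1.2, reduced costs: (9.4, 2.0)
  x^k = (0.0, 0.0), subgradient = b - a^T x = 24.0
  y^{k+1} = 1.2 + 0.05*24.0 = 2.4
Step 3: y^k = 2.4, reduced costs: (5.8, -4.0)
  x^k = (0.0, 3.0), subgradient = b - a^T x = 9.0
  y^{k+1} = 2.4 + 0.05*9.0 = 2.85
Step 4: y^k = 2.85, reduced costs: (4.45, -6.25)
  x^k = (0.0, 3.0), subgradient = b - a^T x = 9.0
  y^{k+1} = 2.85 + 0.05*9.0 = 3.3
Dual objective at y_4 = 3.3: reduced costs (3.1, -8.5), box minimizer x = (0.0, 3.0)
g(y_4) = b*y + (c1 - a1*y)*x1 + (c2 - a2*y)*x2 = 24*3.3 + 3.1*0.0 + (-8.5)*3.0 = 79.2 + 0.0 - 25.5 = 53.7


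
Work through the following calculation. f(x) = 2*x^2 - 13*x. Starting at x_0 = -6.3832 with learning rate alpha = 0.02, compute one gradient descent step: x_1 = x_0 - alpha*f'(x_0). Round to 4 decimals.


We compute the gradient at x_0 and apply the update.
f'(x) = 4*x - 13
f'(-6.3832) = 4*-6.3832 - 13 = -38.5328
x_1 = -6.3832 - 0.02*-38.5328 = -5.6125


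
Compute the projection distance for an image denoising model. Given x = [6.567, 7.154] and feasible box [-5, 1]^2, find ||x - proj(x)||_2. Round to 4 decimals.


Project each component onto [-5, 1].
clip(6.567) = 1.0, clip(7.154) = 1.0
Projection = [1.0, 1.0]
Squared diffs: [30.9915, 37.8717]
Distance = sqrt(68.8632) = 8.2984


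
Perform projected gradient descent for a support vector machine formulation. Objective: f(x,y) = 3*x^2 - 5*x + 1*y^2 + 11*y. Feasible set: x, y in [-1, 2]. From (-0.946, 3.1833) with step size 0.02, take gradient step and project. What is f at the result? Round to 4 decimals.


Step 1: Compute gradient at (-0.946, 3.1833).
grad_x = 2*3*-0.946 - 5 = -10.676
grad_y = 2*1*3.1833 + 11 = 17.3666
Step 2: Gradient step.
x_raw = -0.946 - 0.02*-10.676 = -0.7325
y_raw = 3.1833 - 0.02*17.3666 = 2.836
Step 3: Project onto [-1, 2].
x_proj = clip(-0.7325) = -0.7325
y_proj = clip(2.836) = 2.0
Step 4: Evaluate f.
f(-0.7325, 2.0) = 31.272


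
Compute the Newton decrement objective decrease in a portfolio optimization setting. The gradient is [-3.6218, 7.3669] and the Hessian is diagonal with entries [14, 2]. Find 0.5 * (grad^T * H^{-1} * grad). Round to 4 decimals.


Step 1: H is diagonal, so H^(-1) * g = [-0.2587, 3.6835].
Step 2: g^T H^(-1) g = sum_i g_i^2 / H_ii
  = (-3.6218)^2/14 + (7.3669)^2/2
  = 0.937 + 27.1356 = 28.0726
Step 3: Objective decrease = 0.5 * g^T H^(-1) g = 14.0363


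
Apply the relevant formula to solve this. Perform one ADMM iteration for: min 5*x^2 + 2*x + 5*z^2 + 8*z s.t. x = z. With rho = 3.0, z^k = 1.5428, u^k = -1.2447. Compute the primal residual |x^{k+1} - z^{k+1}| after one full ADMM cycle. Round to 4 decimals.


ADMM iteration with rho = 3.0, z^k = 1.5428, u^k = -1.2447
Step 1: x-update.
Minimize 5*x^2 + 2*x + (3.0/2)*(x - 1.5428 - 1.2447)^2
FOC: (2*5 + 3.0)*x = -2 + 3.0*(1.5428 + 1.2447)
x^{k+1} = 0.4894
Step 2: z-update.
Minimize 5*z^2 + 8*z + (3.0/2)*(0.4894 - z - 1.2447)^2
FOC: (2*5 + 3.0)*z = -8 + 3.0*(0.4894 - 1.2447)
z^{k+1} = -0.7897
Step 3: u-update.
u^{k+1} = -1.2447 + 0.4894 + 0.7897 = 0.0344
Step 4: Primal residual = |0.4894 + 0.7897| = 1.2791


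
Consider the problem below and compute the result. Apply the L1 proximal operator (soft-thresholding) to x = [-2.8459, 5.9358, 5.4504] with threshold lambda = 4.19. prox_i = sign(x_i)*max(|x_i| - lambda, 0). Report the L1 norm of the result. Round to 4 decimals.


Soft-thresholding with lambda = 4.19:
prox(-2.8459) = sign(-2.8459)*max(|-2.8459| - 4.19, 0) = 0.0
prox(5.9358) = sign(5.9358)*max(|5.9358| - 4.19, 0) = 1.7458
prox(5.4504) = sign(5.4504)*max(|5.4504| - 4.19, 0) = 1.2604
prox(x) = [0.0, 1.7458, 1.2604]
||prox(x)||_1 = 0.0 + 1.7458 + 1.2604 = 3.0062


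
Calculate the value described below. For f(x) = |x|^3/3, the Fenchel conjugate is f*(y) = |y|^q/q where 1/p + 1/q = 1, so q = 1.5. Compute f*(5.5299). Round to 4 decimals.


The conjugate exponent q satisfies 1/p + 1/q = 1.
p = 3, so q = 3/(3 - 1) = 1.5
|y|^q = 5.5299^1.5 = 13.004
f*(5.5299) = 13.004 / 1.5 = 8.6693


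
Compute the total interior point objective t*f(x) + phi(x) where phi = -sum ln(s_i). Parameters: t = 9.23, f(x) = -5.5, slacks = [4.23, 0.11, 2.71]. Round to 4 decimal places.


Step 1: Compute log-barrier.
ln values: [1.4422, -2.2073, 0.9969]
phi = -(1.4422 - 2.2073 + 0.9969) = -0.2319
Step 2: Compute augmented objective.
t*f(x) = 9.23*-5.5 = -50.765
Total = -50.765 - 0.2319 = -50.9969


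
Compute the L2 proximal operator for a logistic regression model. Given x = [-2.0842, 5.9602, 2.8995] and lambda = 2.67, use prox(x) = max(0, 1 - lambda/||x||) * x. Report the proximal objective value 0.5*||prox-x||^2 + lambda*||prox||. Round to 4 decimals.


Step 1: Compute ||x||.
||x|| = 6.948
Step 2: Compute scaling factor.
scale = max(0, 1 - 2.67/6.948) = 0.6157
Step 3: prox(x) = [-1.2833, 3.6698, 1.7853]
||prox(x)|| = 4.278
Step 4: Proximal objective.
0.5*||prox-x||^2 = 3.5645
lambda*||prox|| = 11.4223
Total = 14.9868


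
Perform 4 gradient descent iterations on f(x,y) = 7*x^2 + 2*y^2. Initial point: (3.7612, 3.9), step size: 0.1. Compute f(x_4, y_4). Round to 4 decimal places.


Gradient descent on f(x,y) = 7*x^2 + 2*y^2.
Starting point: (3.7612, 3.9), alpha = 0.1
Step 1: grad_x = 2*7*3.7612 = 52.6568, grad_y = 2*2*3.9 = 15.6
  x_1 = 3.7612 - 0.1*52.6568 = -1.5045
  y_1 = 3.9 - 0.1*15.6 = 2.34
Step 2: grad_x = 2*7*-1.5045 = -21.0627, grad_y = 2*2*2.34 = 9.36
  x_2 = -1.5045 - 0.1*-21.0627 = 0.6018
  y_2 = 2.34 - 0.1*9.36 = 1.404
Step 3: grad_x = 2*7*0.6018 = 8.4251, grad_y = 2*2*1.404 = 5.616
  x_3 = 0.6018 - 0.1*8.4251 = -0.2407
  y_3 = 1.404 - 0.1*5.616 = 0.8424
Step 4: grad_x = 2*7*-0.2407 = -3.37, grad_y = 2*2*0.8424 = 3.3696
  x_4 = -0.2407 - 0.1*-3.37 = 0.0963
  y_4 = 0.8424 - 0.1*3.3696 = 0.5054
f(0.0963, 0.5054) = 7*0.0963^2 + 2*0.5054^2 = 0.5758


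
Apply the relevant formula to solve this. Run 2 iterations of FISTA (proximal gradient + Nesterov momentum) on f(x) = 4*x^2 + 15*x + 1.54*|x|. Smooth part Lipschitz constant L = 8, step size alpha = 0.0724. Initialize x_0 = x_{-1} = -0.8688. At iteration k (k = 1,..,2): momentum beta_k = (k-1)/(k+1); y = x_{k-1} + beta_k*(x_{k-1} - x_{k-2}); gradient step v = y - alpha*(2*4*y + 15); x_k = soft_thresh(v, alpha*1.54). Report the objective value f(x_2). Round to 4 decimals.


FISTA on f(x) = 4*x^2 + 15*x + 1.54*|x|
L = 8, alpha = 0.0724
Iteration 1: beta = 0.0, y = -0.8688 + 0.0*(-0.8688 + 0.8688) = -0.8688
  grad(y) = 8.0496, v = y - alpha*grad = -1.4516
  prox(v) = soft_thresh(-1.4516, 0.1115) = -1.3401
Iteration 2: beta = 0.3333, y = -1.3401 + 0.3333*(-1.3401 + 0.8688) = -1.4972
  grad(y) = 3.0225, v = y - alpha*grad = -1.716
  prox(v) = soft_thresh(-1.716, 0.1115) = -1.6045
f(x_2) = 4*(-1.6045)^2 + 15*(-1.6045) + 1.54*|-1.6045| = -11.2989


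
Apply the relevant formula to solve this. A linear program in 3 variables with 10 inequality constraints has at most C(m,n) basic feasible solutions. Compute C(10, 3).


Each vertex corresponds to some choice of n active constraints out of m, so the number of vertices is at most C(m, n) = m! / (n!(m-n)!).
m = 10, n = 3
Numerator: 10 * 9 * 8
Denominator: 3! = 6
C(10, 3) = 120


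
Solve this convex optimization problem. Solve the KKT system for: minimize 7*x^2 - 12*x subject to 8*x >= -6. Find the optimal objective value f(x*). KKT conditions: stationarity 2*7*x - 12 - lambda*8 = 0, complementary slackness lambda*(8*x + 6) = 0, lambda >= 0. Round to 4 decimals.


Step 1: Try lambda = 0 (constraint inactive).
Stationarity: 2*7*x - 12 = 0
x* = 12/(2*7) = 6/7 = 0.8571 (rounded; the exact value 6/7 is used below)
Check constraint: 8*0.8571 = 6.8568 >= -6 -- satisfied.
Step 2: Compute optimal value.
f(x*) = 7*(6/7)^2 - 12*(6/7) = -5.1429


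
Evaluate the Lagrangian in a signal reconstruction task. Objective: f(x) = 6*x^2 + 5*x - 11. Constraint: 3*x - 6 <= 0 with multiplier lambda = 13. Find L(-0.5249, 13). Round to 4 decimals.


Step 1: Evaluate f(x).
f(-0.5249) = 6*(-0.5249)^2 + 5*(-0.5249) - 11 = -11.9714
Step 2: Evaluate g(x).
g(-0.5249) = 3*-0.5249 - 6 = -7.5747
Step 3: Compute Lagrangian.
L = -11.9714 + 13*-7.5747 = -110.4425


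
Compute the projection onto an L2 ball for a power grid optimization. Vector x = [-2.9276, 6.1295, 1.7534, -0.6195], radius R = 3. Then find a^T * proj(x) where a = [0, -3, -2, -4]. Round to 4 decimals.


Step 1: Compute ||x|| (intermediates to 6 decimals).
||x|| = sqrt((-2.9276)^2 + 6.1295^2 + 1.7534^2 + (-0.6195)^2) = 7.042713
Step 2: Project.
Since ||x|| > R, scale = R/||x|| = 3/7.042713 = 0.425972, proj(x) = scale * x
proj(x) = [-1.247076, 2.610995, 0.746899, -0.26389]
Step 3: Dot product.
a^T * proj(x) = 0*(-1.247076) - 3*2.610995 - 2*0.746899 - 4*(-0.26389) = -8.2712


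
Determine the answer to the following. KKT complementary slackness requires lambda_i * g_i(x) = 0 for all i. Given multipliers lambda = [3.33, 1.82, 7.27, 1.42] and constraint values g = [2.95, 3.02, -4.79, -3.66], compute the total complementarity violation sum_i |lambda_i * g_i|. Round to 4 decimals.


KKT complementary slackness check:
lambda_1 * g_1 = 3.33 * 2.95 = 9.8235
lambda_2 * g_2 = 1.82 * 3.02 = 5.4964
lambda_3 * g_3 = 7.27 * -4.79 = -34.8233
lambda_4 * g_4 = 1.42 * -3.66 = -5.1972
Total violation = 9.8235 + 5.4964 + 34.8233 + 5.1972 = 55.3404


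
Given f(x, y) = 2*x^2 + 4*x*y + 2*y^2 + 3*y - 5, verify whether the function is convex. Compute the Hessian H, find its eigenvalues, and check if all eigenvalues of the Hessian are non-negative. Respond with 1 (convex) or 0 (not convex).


The Hessian of f(x,y) = 2*x^2 + 4*x*y + 2*y^2 + 3*y - 5 is:
H = [[4, 4], [4, 4]]
Trace = 4 + 4 = 8
Determinant = 4*4 - (4)^2 = 0
Discriminant = (8)^2 - 4*0 = 64.0
Eigenvalues: lambda_1 = 0.0, lambda_2 = 8.0
The function is convex.

1


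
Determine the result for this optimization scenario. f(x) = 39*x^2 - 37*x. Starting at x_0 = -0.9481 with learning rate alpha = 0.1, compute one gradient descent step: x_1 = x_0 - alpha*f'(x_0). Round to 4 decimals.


We compute the gradient at x_0 and apply the update.
f'(x) = 78*x - 37
f'(-0.9481) = 78*-0.9481 - 37 = -110.9518
x_1 = -0.9481 - 0.1*-110.9518 = 10.1471


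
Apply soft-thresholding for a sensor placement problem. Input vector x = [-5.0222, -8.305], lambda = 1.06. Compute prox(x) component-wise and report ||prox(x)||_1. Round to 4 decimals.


Soft-thresholding with lambda = 1.06:
prox(-5.0222) = sign(-5.0222)*max(|-5.0222| - 1.06, 0) = -3.9622
prox(-8.305) = sign(-8.305)*max(|-8.305| - 1.06, 0) = -7.245
prox(x) = [-3.9622, -7.245]
||prox(x)||_1 = 3.9622 + 7.245 = 11.2072


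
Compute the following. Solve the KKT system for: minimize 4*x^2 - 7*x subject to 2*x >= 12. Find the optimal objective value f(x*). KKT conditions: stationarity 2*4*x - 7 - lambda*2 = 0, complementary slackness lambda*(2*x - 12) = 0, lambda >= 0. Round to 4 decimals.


Step 1: Try lambda = 0 (constraint inactive).
x_unc = 7/(2*4) = 0.875
Check: 2*0.875 = 1.75 < 12 -- violated!
Step 2: Constraint must be active: 2*x = 12
x* = 12/2 = 6.0
lambda = (2*4*6.0 - 7)/2 = 20.5
Step 3: Compute optimal value.
f(x*) = 4*6.0^2 - 7*6.0 = 102.0


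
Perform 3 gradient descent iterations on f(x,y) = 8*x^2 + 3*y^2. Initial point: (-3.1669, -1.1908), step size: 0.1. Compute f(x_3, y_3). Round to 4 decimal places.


Gradient descent on f(x,y) = 8*x^2 + 3*y^2.
Starting point: (-3.1669, -1.1908), alpha = 0.1
Step 1: grad_x = 2*8*-3.1669 = -50.6704, grad_y = 2*3*-1.1908 = -7.1448
  x_1 = -3.1669 - 0.1*-50.6704 = 1.9001
  y_1 = -1.1908 - 0.1*-7.1448 = -0.4763
Step 2: grad_x = 2*8*1.9001 = 30.4022, grad_y = 2*3*-0.4763 = -2.8579
  x_2 = 1.9001 - 0.1*30.4022 = -1.1401
  y_2 = -0.4763 - 0.1*-2.8579 = -0.1905
Step 3: grad_x = 2*8*-1.1401 = -18.2413, grad_y = 2*3*-0.1905 = -1.1432
  x_3 = -1.1401 - 0.1*-18.2413 = 0.6841
  y_3 = -0.1905 - 0.1*-1.1432 = -0.0762
f(0.6841, -0.0762) = 8*0.6841^2 + 3*(-0.0762)^2 = 3.7608


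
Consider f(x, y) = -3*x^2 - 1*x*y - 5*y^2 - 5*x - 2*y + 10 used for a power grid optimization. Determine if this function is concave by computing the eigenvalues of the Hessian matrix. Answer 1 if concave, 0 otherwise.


The Hessian of f(x,y) = -3*x^2 - 1*x*y - 5*y^2 - 5*x - 2*y + 10 is:
H = [[-6, -1], [-1, -10]]
Trace = -6 - 10 = -16
Determinant = -6*-10 - (-1)^2 = 59
Discriminant = (-16)^2 - 4*59 = 20.0
Eigenvalues: lambda_1 = -10.2361, lambda_2 = -5.7639
The function is concave.

1


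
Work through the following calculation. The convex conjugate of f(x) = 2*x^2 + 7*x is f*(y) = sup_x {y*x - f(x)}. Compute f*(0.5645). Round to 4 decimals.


f*(y) = sup_x {y*x - a*x^2 - b*x} = sup_x {(y-b)*x - a*x^2}
FOC: (y - b) - 2a*x = 0 => x* = (y - b)/(2a)
x* = (0.5645 - 7)/(2*2) = -1.6089
f*(0.5645) = (y-b)^2/(4a) = (0.5645 - 7)^2/(4*2)
= 41.4157/8 = 5.177


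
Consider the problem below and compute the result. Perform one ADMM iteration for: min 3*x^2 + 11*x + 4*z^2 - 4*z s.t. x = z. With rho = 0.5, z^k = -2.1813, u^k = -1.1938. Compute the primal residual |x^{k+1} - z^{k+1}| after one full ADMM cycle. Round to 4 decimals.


ADMM iteration with rho = 0.5, z^k = -2.1813, u^k = -1.1938
Step 1: x-update.
Minimize 3*x^2 + 11*x + (0.5/2)*(x + 2.1813 - 1.1938)^2
FOC: (2*3 + 0.5)*x = -11 + 0.5*(-2.1813 + 1.1938)
x^{k+1} = -1.7683
Step 2: z-update.
Minimize 4*z^2 - 4*z + (0.5/2)*(-1.7683 - z - 1.1938)^2
FOC: (2*4 + 0.5)*z = 4 + 0.5*(-1.7683 - 1.1938)
z^{k+1} = 0.2963
Step 3: u-update.
u^{k+1} = -1.1938 - 1.7683 - 0.2963 = -3.2584
Step 4: Primal residual = |-1.7683 - 0.2963| = 2.0646


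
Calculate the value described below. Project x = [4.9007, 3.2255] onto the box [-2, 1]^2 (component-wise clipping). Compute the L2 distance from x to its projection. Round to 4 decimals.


Project each component onto [-2, 1].
clip(4.9007) = 1.0, clip(3.2255) = 1.0
Projection = [1.0, 1.0]
Squared diffs: [15.2155, 4.9529]
Distance = sqrt(20.1684) = 4.4909


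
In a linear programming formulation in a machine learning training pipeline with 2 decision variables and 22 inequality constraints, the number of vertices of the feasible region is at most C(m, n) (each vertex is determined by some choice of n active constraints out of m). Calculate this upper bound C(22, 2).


Each vertex corresponds to some choice of n active constraints out of m, so the number of vertices is at most C(m, n) = m! / (n!(m-n)!).
m = 22, n = 2
Numerator: 22 * 21
Denominator: 2! = 2
C(22, 2) = 231


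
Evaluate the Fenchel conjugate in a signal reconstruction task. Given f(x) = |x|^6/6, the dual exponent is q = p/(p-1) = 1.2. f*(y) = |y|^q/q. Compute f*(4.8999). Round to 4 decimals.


The conjugate exponent q satisfies 1/p + 1/q = 1.
p = 6, so q = 6/(6 - 1) = 1.2
|y|^q = 4.8999^1.2 = 6.7332
f*(4.8999) = 6.7332 / 1.2 = 5.611


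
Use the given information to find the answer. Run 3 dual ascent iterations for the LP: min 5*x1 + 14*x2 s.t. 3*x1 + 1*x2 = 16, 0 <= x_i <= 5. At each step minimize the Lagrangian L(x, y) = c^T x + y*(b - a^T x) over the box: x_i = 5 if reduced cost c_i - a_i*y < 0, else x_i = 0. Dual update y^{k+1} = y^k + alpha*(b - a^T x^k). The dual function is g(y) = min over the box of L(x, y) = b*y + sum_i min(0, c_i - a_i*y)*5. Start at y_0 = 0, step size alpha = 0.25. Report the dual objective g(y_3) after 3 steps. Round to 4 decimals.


Dual ascent for LP: min 5*x1 + 14*x2, 3*x1 + 1*x2 = 16, 0 <= x_i <= 5
Step 1: y^k = 0.0, reduced costs: (5.0, 14.0)
  x^k = (0.0, 0.0), subgradient = b - a^T x = 16.0
  y^{k+1} = 0.0 + 0.25*16.0 = 4.0
Step 2: y^k = 4.0, reduced costs: (-7.0, 10.0)
  x^k = (5.0, 0.0), subgradient = b - a^T x = 1.0
  y^{k+1} = 4.0 + 0.25*1.0 = 4.25
Step 3: y^k = 4.25, reduced costs: (-7.75, 9.75)
  x^k = (5.0, 0.0), subgradient = b - a^T x = 1.0
  y^{k+1} = 4.25 + 0.25*1.0 = 4.5
Dual objective at y_3 = 4.5: reduced costs (-8.5, 9.5), box minimizer x = (5.0, 0.0)
g(y_3) = b*y + (c1 - a1*y)*x1 + (c2 - a2*y)*x2 = 16*4.5 + (-8.5)*5.0 + 9.5*0.0 = 72.0 - 42.5 + 0.0 = 29.5


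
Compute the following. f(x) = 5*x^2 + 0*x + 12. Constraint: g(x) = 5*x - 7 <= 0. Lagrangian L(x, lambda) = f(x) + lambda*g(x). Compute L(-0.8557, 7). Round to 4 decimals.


Step 1: Evaluate f(x).
f(-0.8557) = 5*(-0.8557)^2 + 0*(-0.8557) + 12 = 15.6611
Step 2: Evaluate g(x).
g(-0.8557) = 5*-0.8557 - 7 = -11.2785
Step 3: Compute Lagrangian.
L = 15.6611 + 7*-11.2785 = -63.2884


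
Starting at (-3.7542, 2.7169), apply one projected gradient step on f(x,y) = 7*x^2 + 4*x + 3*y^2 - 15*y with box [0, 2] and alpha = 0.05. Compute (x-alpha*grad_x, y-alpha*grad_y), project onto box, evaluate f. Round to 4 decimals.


Step 1: Compute gradient at (-3.7542, 2.7169).
grad_x = 2*7*-3.7542 + 4 = -48.5588
grad_y = 2*3*2.7169 - 15 = 1.3014
Step 2: Gradient step.
x_raw = -3.7542 - 0.05*-48.5588 = -1.3263
y_raw = 2.7169 - 0.05*1.3014 = 2.6518
Step 3: Project onto [0, 2].
x_proj = clip(-1.3263) = 0.0
y_proj = clip(2.6518) = 2.0
Step 4: Evaluate f.
f(0.0, 2.0) = -18.0


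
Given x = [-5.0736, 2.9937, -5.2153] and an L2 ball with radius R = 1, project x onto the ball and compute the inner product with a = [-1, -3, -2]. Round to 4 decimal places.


Step 1: Compute ||x|| (intermediates to 6 decimals).
||x|| = sqrt((-5.0736)^2 + 2.9937^2 + (-5.2153)^2) = 7.867847
Step 2: Project.
Since ||x|| > R, scale = R/||x|| = 1/7.867847 = 0.1271, proj(x) = scale * x
proj(x) = [-0.644855, 0.380499, -0.662865]
Step 3: Dot product.
a^T * proj(x) = -1*(-0.644855) - 3*0.380499 - 2*(-0.662865) = 0.8291


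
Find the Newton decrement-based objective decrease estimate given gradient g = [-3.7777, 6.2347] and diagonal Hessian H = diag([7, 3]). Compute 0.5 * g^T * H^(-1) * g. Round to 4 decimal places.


Step 1: H is diagonal, so H^(-1) * g = [-0.5397, 2.0782].
Step 2: g^T H^(-1) g = sum_i g_i^2 / H_ii
  = (-3.7777)^2/7 + (6.2347)^2/3
  = 2.0387 + 12.9572 = 14.9959
Step 3: Objective decrease = 0.5 * g^T H^(-1) g = 7.4979


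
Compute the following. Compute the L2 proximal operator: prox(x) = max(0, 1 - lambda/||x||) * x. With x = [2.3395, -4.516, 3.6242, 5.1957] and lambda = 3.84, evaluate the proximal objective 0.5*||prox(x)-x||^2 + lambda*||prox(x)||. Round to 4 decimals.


Step 1: Compute ||x||.
||x|| = 8.1239
Step 2: Compute scaling factor.
scale = max(0, 1 - 3.84/8.1239) = 0.5273
Step 3: prox(x) = [1.2337, -2.3814, 1.9111, 2.7398]
||prox(x)|| = 4.2839
Step 4: Proximal objective.
0.5*||prox-x||^2 = 7.3728
lambda*||prox|| = 16.4502
Total = 23.8229


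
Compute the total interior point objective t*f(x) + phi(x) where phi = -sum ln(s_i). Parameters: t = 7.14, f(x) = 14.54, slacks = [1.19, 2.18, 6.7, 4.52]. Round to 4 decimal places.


Step 1: Compute log-barrier.
ln values: [0.174, 0.7793, 1.9021, 1.5085]
phi = -(0.174 + 0.7793 + 1.9021 + 1.5085) = -4.3639
Step 2: Compute augmented objective.
t*f(x) = 7.14*14.54 = 103.8156
Total = 103.8156 - 4.3639 = 99.4517


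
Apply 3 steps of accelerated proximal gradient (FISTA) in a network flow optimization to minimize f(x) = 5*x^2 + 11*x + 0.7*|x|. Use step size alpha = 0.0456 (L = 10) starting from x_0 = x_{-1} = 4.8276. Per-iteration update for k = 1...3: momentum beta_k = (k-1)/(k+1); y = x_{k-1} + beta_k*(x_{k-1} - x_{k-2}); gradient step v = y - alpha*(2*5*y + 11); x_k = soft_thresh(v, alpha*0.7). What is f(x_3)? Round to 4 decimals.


FISTA on f(x) = 5*x^2 + 11*x + 0.7*|x|
L = 10, alpha = 0.0456
Iteration 1: beta = 0.0, y = 4.8276 + 0.0*(4.8276 - 4.8276) = 4.8276
  grad(y) = 59.276, v = y - alpha*grad = 2.1246
  prox(v) = soft_thresh(2.1246, 0.0319) = 2.0927
Iteration 2: beta = 0.3333, y = 2.0927 + 0.3333*(2.0927 - 4.8276) = 1.1811
  grad(y) = 22.8106, v = y - alpha*grad = 0.1409
  prox(v) = soft_thresh(0.1409, 0.0319) = 0.109
Iteration 3: beta = 0.5, y = 0.109 + 0.5*(0.109 - 2.0927) = -0.8829
  grad(y) = 2.1712, v = y - alpha*grad = -0.9819
  prox(v) = soft_thresh(-0.9819, 0.0319) = -0.95
f(x_3) = 5*(-0.95)^2 + 11*(-0.95) + 0.7*|-0.95| = -5.2725


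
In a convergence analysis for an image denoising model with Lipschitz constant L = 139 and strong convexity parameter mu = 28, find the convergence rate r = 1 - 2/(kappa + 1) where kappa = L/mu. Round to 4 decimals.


Step 1: Compute the condition number.
kappa = L/mu = 139/28 = 4.9643
Step 2: Compute the convergence rate.
r = 1 - 2/(kappa + 1) = 1 - 2*mu/(L + mu) = (L - mu)/(L + mu) = 111/167 = 0.6647


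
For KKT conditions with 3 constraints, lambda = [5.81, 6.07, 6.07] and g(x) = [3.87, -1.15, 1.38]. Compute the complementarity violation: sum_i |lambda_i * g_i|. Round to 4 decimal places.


KKT complementary slackness check:
lambda_1 * g_1 = 5.81 * 3.87 = 22.4847
lambda_2 * g_2 = 6.07 * -1.15 = -6.9805
lambda_3 * g_3 = 6.07 * 1.38 = 8.3766
Total violation = 22.4847 + 6.9805 + 8.3766 = 37.8418


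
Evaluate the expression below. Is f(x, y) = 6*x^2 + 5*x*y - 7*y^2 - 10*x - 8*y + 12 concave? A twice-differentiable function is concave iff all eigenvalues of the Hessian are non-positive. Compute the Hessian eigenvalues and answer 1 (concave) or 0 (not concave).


The Hessian of f(x,y) = 6*x^2 + 5*x*y - 7*y^2 - 10*x - 8*y + 12 is:
H = [[12, 5], [5, -14]]
Trace = 12 - 14 = -2
Determinant = 12*-14 - (5)^2 = -193
Discriminant = (-2)^2 - 4*-193 = 776.0
Eigenvalues: lambda_1 = -14.9284, lambda_2 = 12.9284
The function is not concave.

0


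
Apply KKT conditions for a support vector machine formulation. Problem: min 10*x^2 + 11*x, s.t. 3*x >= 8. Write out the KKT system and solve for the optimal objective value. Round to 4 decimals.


Step 1: Try lambda = 0 (constraint inactive).
x_unc = -11/(2*10) = -0.55
Check: 3*-0.55 = -1.65 < 8 -- violated!
Step 2: Constraint must be active: 3*x = 8
x* = 8/3 = 2.6667 (rounded; the exact value 8/3 is used below)
lambda = (2*10*(8/3) + 11)/3 = 21.4444
Step 3: Compute optimal value.
f(x*) = 10*(8/3)^2 + 11*(8/3) = 100.4444


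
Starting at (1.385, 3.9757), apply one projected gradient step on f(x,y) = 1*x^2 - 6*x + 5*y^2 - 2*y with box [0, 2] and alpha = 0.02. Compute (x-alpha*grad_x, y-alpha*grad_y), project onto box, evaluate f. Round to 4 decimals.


Step 1: Compute gradient at (1.385, 3.9757).
grad_x = 2*1*1.385 - 6 = -3.23
grad_y = 2*5*3.9757 - 2 = 37.757
Step 2: Gradient step.
x_raw = 1.385 - 0.02*-3.23 = 1.4496
y_raw = 3.9757 - 0.02*37.757 = 3.2206
Step 3: Project onto [0, 2].
x_proj = clip(1.4496) = 1.4496
y_proj = clip(3.2206) = 2.0
Step 4: Evaluate f.
f(1.4496, 2.0) = 9.4037


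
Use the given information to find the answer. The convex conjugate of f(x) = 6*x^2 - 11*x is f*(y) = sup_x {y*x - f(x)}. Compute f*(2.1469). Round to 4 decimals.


f*(y) = sup_x {y*x - a*x^2 - b*x} = sup_x {(y-b)*x - a*x^2}
FOC: (y - b) - 2a*x = 0 => x* = (y - b)/(2a)
x* = (2.1469 + 11)/(2*6) = 1.0956
f*(2.1469) = (y-b)^2/(4a) = (2.1469 + 11)^2/(4*6)
= 172.841/24 = 7.2017


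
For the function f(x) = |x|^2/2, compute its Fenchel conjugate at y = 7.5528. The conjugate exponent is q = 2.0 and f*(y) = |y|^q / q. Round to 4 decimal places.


The conjugate exponent q satisfies 1/p + 1/q = 1.
p = 2, so q = 2/(2 - 1) = 2.0
|y|^q = 7.5528^2.0 = 57.0448
f*(7.5528) = 57.0448 / 2.0 = 28.5224


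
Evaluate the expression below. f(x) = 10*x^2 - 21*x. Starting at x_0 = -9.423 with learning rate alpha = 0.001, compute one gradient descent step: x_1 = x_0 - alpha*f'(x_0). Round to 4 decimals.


We compute the gradient at x_0 and apply the update.
f'(x) = 20*x - 21
f'(-9.423) = 20*-9.423 - 21 = -209.46
x_1 = -9.423 - 0.001*-209.46 = -9.2135


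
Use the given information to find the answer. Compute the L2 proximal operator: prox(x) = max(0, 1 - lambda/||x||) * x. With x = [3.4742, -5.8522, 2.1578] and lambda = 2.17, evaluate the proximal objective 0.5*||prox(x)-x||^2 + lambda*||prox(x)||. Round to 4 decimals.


Step 1: Compute ||x||.
||x|| = 7.1396
Step 2: Compute scaling factor.
scale = max(0, 1 - 2.17/7.1396) = 0.6961
Step 3: prox(x) = [2.4183, -4.0735, 1.502]
||prox(x)|| = 4.9696
Step 4: Proximal objective.
0.5*||prox-x||^2 = 2.3545
lambda*||prox|| = 10.784
Total = 13.1386


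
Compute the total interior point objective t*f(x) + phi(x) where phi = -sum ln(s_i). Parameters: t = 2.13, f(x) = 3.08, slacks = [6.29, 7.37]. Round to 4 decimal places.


Step 1: Compute log-barrier.
ln values: [1.839, 1.9974]
phi = -(1.839 + 1.9974) = -3.8364
Step 2: Compute augmented objective.
t*f(x) = 2.13*3.08 = 6.5604
Total = 6.5604 - 3.8364 = 2.724


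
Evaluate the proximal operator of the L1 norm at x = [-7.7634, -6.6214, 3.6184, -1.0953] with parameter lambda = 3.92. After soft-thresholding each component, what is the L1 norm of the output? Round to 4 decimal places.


Soft-thresholding with lambda = 3.92:
prox(-7.7634) = sign(-7.7634)*max(|-7.7634| - 3.92, 0) = -3.8434
prox(-6.6214) = sign(-6.6214)*max(|-6.6214| - 3.92, 0) = -2.7014
prox(3.6184) = sign(3.6184)*max(|3.6184| - 3.92, 0) = 0.0
prox(-1.0953) = sign(-1.0953)*max(|-1.0953| - 3.92, 0) = 0.0
prox(x) = [-3.8434, -2.7014, 0.0, 0.0]
||prox(x)||_1 = 3.8434 + 2.7014 + 0.0 + 0.0 = 6.5448


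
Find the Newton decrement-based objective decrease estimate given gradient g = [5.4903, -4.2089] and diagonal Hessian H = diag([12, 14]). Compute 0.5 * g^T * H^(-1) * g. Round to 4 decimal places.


Step 1: H is diagonal, so H^(-1) * g = [0.4575, -0.3006].
Step 2: g^T H^(-1) g = sum_i g_i^2 / H_ii
  = (5.4903)^2/12 + (-4.2089)^2/14
  = 2.5119 + 1.2653 = 3.7773
Step 3: Objective decrease = 0.5 * g^T H^(-1) g = 1.8886


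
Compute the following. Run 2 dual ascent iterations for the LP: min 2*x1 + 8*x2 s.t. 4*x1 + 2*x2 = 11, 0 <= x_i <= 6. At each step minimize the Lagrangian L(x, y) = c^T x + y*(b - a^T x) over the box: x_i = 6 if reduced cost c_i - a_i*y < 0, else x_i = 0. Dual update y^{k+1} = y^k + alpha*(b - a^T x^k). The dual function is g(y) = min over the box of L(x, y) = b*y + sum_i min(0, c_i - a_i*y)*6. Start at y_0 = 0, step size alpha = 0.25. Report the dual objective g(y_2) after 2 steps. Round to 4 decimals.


Dual ascent for LP: min 2*x1 + 8*x2, 4*x1 + 2*x2 = 11, 0 <= x_i <= 6
Step 1: y^k = 0.0, reduced costs: (2.0, 8.0)
  x^k = (0.0, 0.0), subgradient = b - a^T x = 11.0
  y^{k+1} = 0.0 + 0.25*11.0 = 2.75
Step 2: y^k = 2.75, reduced costs: (-9.0, 2.5)
  x^k = (6.0, 0.0), subgradient = b - a^T x = -13.0
  y^{k+1} = 2.75 + 0.25*-13.0 = -0.5
Dual objective at y_2 = -0.5: reduced costs (4.0, 9.0), box minimizer x = (0.0, 0.0)
g(y_2) = b*y + (c1 - a1*y)*x1 + (c2 - a2*y)*x2 = 11*(-0.5) + 4.0*0.0 + 9.0*0.0 = -5.5 + 0.0 + 0.0 = -5.5


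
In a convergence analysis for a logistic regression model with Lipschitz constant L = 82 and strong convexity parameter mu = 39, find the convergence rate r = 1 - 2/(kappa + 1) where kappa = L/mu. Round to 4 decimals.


Step 1: Compute the condition number.
kappa = L/mu = 82/39 = 2.1026
Step 2: Compute the convergence rate.
r = 1 - 2/(kappa + 1) = 1 - 2*mu/(L + mu) = (L - mu)/(L + mu) = 43/121 = 0.3554


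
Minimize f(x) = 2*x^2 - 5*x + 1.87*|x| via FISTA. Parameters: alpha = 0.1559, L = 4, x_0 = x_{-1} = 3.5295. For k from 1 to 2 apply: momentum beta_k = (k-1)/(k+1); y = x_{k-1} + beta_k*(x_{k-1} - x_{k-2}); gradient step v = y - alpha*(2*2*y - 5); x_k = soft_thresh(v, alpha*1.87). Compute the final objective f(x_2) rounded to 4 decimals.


FISTA on f(x) = 2*x^2 - 5*x + 1.87*|x|
L = 4, alpha = 0.1559
Iteration 1: beta = 0.0, y = 3.5295 + 0.0*(3.5295 - 3.5295) = 3.5295
  grad(y) = 9.118, v = y - alpha*grad = 2.108
  prox(v) = soft_thresh(2.108, 0.2915) = 1.8165
Iteration 2: beta = 0.3333, y = 1.8165 + 0.3333*(1.8165 - 3.5295) = 1.2455
  grad(y) = -0.0182, v = y - alpha*grad = 1.2483
  prox(v) = soft_thresh(1.2483, 0.2915) = 0.9568
f(x_2) = 2*0.9568^2 - 5*0.9568 + 1.87*|0.9568| = -1.1639


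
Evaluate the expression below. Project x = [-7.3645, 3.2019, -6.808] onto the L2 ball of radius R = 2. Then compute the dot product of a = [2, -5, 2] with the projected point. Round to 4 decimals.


Step 1: Compute ||x|| (intermediates to 6 decimals).
||x|| = sqrt((-7.3645)^2 + 3.2019^2 + (-6.808)^2) = 10.52791
Step 2: Project.
Since ||x|| > R, scale = R/||x|| = 2/10.52791 = 0.189971, proj(x) = scale * x
proj(x) = [-1.399041, 0.608268, -1.293323]
Step 3: Dot product.
a^T * proj(x) = 2*(-1.399041) - 5*0.608268 + 2*(-1.293323) = -8.4261


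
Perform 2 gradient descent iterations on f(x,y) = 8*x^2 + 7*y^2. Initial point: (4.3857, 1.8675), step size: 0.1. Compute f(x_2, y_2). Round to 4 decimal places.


Gradient descent on f(x,y) = 8*x^2 + 7*y^2.
Starting point: (4.3857, 1.8675), alpha = 0.1
Step 1: grad_x = 2*8*4.3857 = 70.1712, grad_y = 2*7*1.8675 = 26.145
  x_1 = 4.3857 - 0.1*70.1712 = -2.6314
  y_1 = 1.8675 - 0.1*26.145 = -0.747
Step 2: grad_x = 2*8*-2.6314 = -42.1027, grad_y = 2*7*-0.747 = -10.458
  x_2 = -2.6314 - 0.1*-42.1027 = 1.5789
  y_2 = -0.747 - 0.1*-10.458 = 0.2988
f(1.5789, 0.2988) = 8*1.5789^2 + 7*0.2988^2 = 20.5672
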